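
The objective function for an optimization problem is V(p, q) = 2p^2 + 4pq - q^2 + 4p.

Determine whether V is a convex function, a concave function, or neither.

V is quadratic, so its Hessian is the constant matrix H = [[4, 4], [4, -2]].
det(H) = -24, tr(H) = 2.
det(H) < 0, so H is indefinite: neither convex nor concave.

neither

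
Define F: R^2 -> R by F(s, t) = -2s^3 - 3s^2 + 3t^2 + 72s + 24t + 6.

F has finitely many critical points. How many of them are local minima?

1

F separates as a function of s plus a function of t, so ∇F=0 decouples.
∂F/∂s = -6(s - 3)(s + 4) = 0 at s ∈ {-4, 3}; ∂F/∂t = 6(t + 4) = 0 at t ∈ {-4}.
The Hessian is diagonal: diag(F_ss, F_tt). Second derivatives: F_ss(-4)=42, F_ss(3)=-42; F_tt(-4)=6.
Local minima occur where both diagonal entries positive: (-4, -4). Count: 1.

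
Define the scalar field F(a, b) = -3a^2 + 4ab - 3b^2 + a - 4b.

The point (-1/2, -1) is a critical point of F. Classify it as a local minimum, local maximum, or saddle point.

The Hessian of F is constant: H = [[-6, 4], [4, -6]].
det(H) = (-6)·(-6) − 4² = 20.
det(H) > 0 and tr(H) = -12 < 0, so H is negative definite and the point is a local maximum.

local maximum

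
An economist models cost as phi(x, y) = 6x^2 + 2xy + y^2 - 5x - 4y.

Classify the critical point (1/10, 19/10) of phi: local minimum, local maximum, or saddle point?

The Hessian of phi is constant: H = [[12, 2], [2, 2]].
det(H) = 12·2 − 2² = 20.
det(H) > 0 and tr(H) = 14 > 0, so H is positive definite and the point is a local minimum.

local minimum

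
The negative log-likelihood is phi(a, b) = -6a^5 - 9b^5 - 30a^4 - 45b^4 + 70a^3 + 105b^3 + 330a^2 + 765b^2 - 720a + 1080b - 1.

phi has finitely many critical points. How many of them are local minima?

phi separates as a function of a plus a function of b, so ∇phi=0 decouples.
∂phi/∂a = -30(a - 2)(a - 1)(a + 3)(a + 4) = 0 at a ∈ {-4, -3, 1, 2}; ∂phi/∂b = -45(b - 3)(b + 1)(b + 2)(b + 4) = 0 at b ∈ {-4, -2, -1, 3}.
The Hessian is diagonal: diag(phi_aa, phi_bb). Second derivatives: phi_aa(-4)=900, phi_aa(-3)=-600, phi_aa(1)=600, phi_aa(2)=-900; phi_bb(-4)=1890, phi_bb(-2)=-450, phi_bb(-1)=540, phi_bb(3)=-6300.
Local minima occur where both diagonal entries positive: (-4, -4), (-4, -1), (1, -4), (1, -1). Count: 4.

4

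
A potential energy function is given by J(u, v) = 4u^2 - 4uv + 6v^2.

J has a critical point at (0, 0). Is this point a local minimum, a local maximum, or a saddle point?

The Hessian of J is constant: H = [[8, -4], [-4, 12]].
det(H) = 8·12 − (-4)² = 80.
det(H) > 0 and tr(H) = 20 > 0, so H is positive definite and the point is a local minimum.

local minimum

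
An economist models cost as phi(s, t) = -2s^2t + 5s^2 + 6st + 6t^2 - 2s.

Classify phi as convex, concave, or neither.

The term -2s^2t is cubic, so the Hessian is not constant.
∂²phi/∂s² = -4t + 10, which takes both signs as t varies (negative for sufficiently large t). A diagonal entry of the Hessian changing sign means the Hessian is neither positive- nor negative-semidefinite on all of R^2.

neither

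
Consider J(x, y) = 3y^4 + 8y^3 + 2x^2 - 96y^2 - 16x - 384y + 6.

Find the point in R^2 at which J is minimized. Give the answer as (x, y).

J(x,y) separates as P(x) + Q(y) + 6, so its minimum is min P + min Q + 6.
P'(x) = 4x - 16 vanishes at x ∈ {4}; Q'(y) = 12(y - 4)(y + 2)(y + 4) vanishes at y ∈ {-4, -2, 4}.
Local minima of P (where P''>0): P(4)=-32. Local minima of Q: Q(-4)=256, Q(4)=-1792.
So the global minimum of J is P(4) + Q(4) + 6 = -32 − 1792 + 6 = -1818, attained at (4, 4).

(4, 4)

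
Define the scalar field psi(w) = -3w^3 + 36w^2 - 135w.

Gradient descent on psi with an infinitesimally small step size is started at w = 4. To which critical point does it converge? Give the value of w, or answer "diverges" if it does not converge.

psi'(w) = -9(w - 5)(w - 3), so psi'(4) = 9.
Gradient descent moves in the -psi' direction, i.e. w is decreasing.
The nearest critical point in that direction is w = 3, where psi'' = 18 > 0 (a local minimum). The iterate converges there.

3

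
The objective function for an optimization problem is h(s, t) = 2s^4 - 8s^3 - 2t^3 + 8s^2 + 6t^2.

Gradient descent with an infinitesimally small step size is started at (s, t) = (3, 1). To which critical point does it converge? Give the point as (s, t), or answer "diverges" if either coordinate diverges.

(2, 0)

h is separable, so gradient descent decouples: s follows -∂h/∂s, t follows -∂h/∂t.
∂h/∂s = 8s(s - 2)(s - 1); at s=3 this is 48, so s decreases.
∂h/∂t = -6t(t - 2); at t=1 this is 6, so t decreases.
s converges to its nearest critical value 2 (a local min of the s-part); t converges to 0. The iterate converges to (2, 0).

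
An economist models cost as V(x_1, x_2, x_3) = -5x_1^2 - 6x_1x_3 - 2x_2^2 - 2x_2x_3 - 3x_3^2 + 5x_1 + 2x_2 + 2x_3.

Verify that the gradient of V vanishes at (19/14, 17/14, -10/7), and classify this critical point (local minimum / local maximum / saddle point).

local maximum

∇V = (-10x_1 - 6x_3 + 5, -4x_2 - 2x_3 + 2, -6x_1 - 2x_2 - 6x_3 + 2); substituting (19/14, 17/14, -10/7) gives ∇V = (0, 0, 0), so (19/14, 17/14, -10/7) is indeed a critical point.
The Hessian is constant: H = [[-10, 0, -6], [0, -4, -2], [-6, -2, -6]].
Leading principal minors: Δ₁ = -10, Δ₂ = 40, Δ₃ = -56.
The minors alternate sign starting negative (−, +, −), so H is negative definite: a local maximum.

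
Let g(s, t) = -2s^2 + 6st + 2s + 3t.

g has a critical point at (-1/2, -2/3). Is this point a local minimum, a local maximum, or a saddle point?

saddle point

The Hessian of g is constant: H = [[-4, 6], [6, 0]].
det(H) = (-4)·0 − 6² = -36.
Since det(H) < 0, H is indefinite and the critical point is a saddle point.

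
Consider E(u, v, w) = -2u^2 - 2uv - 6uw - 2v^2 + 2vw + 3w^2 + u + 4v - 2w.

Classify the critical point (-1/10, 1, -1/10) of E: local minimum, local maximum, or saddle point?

The Hessian is constant: H = [[-4, -2, -6], [-2, -4, 2], [-6, 2, 6]].
Leading principal minors: Δ₁ = -4, Δ₂ = 12, Δ₃ = 280.
The minors fit neither the all-positive nor the alternating-sign pattern, so H is indefinite: a saddle point.

saddle point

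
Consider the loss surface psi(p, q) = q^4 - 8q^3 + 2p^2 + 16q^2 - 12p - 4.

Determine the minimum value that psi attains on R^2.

-22

psi(p,q) separates as A(p) + B(q) − 4, so its minimum is min A + min B − 4.
A'(p) = 4p - 12 vanishes at p ∈ {3}; B'(q) = 4q(q - 4)(q - 2) vanishes at q ∈ {0, 2, 4}.
Local minima of A (where A''>0): A(3)=-18. Local minima of B: B(0)=0, B(4)=0.
So the global minimum of psi is A(3) + B(0) − 4 = -18 + 0 − 4 = -22, attained at (3, 0).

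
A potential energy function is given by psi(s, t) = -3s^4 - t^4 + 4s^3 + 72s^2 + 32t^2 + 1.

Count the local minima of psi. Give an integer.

psi separates as a function of s plus a function of t, so ∇psi=0 decouples.
∂psi/∂s = -12s(s - 4)(s + 3) = 0 at s ∈ {-3, 0, 4}; ∂psi/∂t = -4t(t - 4)(t + 4) = 0 at t ∈ {-4, 0, 4}.
The Hessian is diagonal: diag(psi_ss, psi_tt). Second derivatives: psi_ss(-3)=-252, psi_ss(0)=144, psi_ss(4)=-336; psi_tt(-4)=-128, psi_tt(0)=64, psi_tt(4)=-128.
Local minima occur where both diagonal entries positive: (0, 0). Count: 1.

1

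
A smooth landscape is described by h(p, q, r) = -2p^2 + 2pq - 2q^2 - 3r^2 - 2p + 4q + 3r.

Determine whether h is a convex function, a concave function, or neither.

h is quadratic, so its Hessian is the constant matrix H = [[-4, 2, 0], [2, -4, 0], [0, 0, -6]].
Leading principal minors: -4, 12, -72.
Signs alternate −, +, − ⇒ H ≺ 0 ⇒ concave.

concave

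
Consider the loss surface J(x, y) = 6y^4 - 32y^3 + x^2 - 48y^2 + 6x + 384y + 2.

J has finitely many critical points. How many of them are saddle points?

1

J separates as a function of x plus a function of y, so ∇J=0 decouples.
∂J/∂x = 2(x + 3) = 0 at x ∈ {-3}; ∂J/∂y = 24(y - 4)(y - 2)(y + 2) = 0 at y ∈ {-2, 2, 4}.
The Hessian is diagonal: diag(J_xx, J_yy). Second derivatives: J_xx(-3)=2; J_yy(-2)=576, J_yy(2)=-192, J_yy(4)=288.
Saddle points occur where the two diagonal entries have opposite signs: (-3, 2). Count: 1.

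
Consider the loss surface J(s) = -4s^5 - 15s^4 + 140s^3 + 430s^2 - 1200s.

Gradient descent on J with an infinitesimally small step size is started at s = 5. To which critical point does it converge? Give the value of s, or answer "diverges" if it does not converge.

diverges

J'(s) = -20(s - 4)(s - 1)(s + 3)(s + 5), so J'(5) = -6400.
Gradient descent moves in the -J' direction, i.e. s is increasing.
There is no critical point above s=5, and J' keeps the same sign, so the iterate runs off to +∞.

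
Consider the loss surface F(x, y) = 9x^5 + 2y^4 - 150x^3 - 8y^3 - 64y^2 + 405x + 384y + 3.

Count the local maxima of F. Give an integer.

F separates as a function of x plus a function of y, so ∇F=0 decouples.
∂F/∂x = 45(x - 3)(x - 1)(x + 1)(x + 3) = 0 at x ∈ {-3, -1, 1, 3}; ∂F/∂y = 8(y - 4)(y - 3)(y + 4) = 0 at y ∈ {-4, 3, 4}.
The Hessian is diagonal: diag(F_xx, F_yy). Second derivatives: F_xx(-3)=-2160, F_xx(-1)=720, F_xx(1)=-720, F_xx(3)=2160; F_yy(-4)=448, F_yy(3)=-56, F_yy(4)=64.
Local maxima occur where both diagonal entries negative: (-3, 3), (1, 3). Count: 2.

2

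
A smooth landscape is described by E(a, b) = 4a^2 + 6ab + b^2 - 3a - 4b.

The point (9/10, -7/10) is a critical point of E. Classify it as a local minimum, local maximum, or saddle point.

The Hessian of E is constant: H = [[8, 6], [6, 2]].
det(H) = 8·2 − 6² = -20.
Since det(H) < 0, H is indefinite and the critical point is a saddle point.

saddle point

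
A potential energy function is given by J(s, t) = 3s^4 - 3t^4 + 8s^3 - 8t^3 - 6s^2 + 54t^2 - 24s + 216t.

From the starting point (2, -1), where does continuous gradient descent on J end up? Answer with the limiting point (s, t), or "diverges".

J is separable, so gradient descent decouples: s follows -∂J/∂s, t follows -∂J/∂t.
∂J/∂s = 12(s - 1)(s + 1)(s + 2); at s=2 this is 144, so s decreases.
∂J/∂t = -12(t - 3)(t + 2)(t + 3); at t=-1 this is 96, so t decreases.
s converges to its nearest critical value 1 (a local min of the s-part); t converges to -2. The iterate converges to (1, -2).

(1, -2)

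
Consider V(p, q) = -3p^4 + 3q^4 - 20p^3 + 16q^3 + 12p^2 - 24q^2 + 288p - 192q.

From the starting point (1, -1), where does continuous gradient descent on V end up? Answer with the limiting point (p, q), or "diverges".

(-3, 2)

V is separable, so gradient descent decouples: p follows -∂V/∂p, q follows -∂V/∂q.
∂V/∂p = -12(p - 2)(p + 3)(p + 4); at p=1 this is 240, so p decreases.
∂V/∂q = 12(q - 2)(q + 2)(q + 4); at q=-1 this is -108, so q increases.
p converges to its nearest critical value -3 (a local min of the p-part); q converges to 2. The iterate converges to (-3, 2).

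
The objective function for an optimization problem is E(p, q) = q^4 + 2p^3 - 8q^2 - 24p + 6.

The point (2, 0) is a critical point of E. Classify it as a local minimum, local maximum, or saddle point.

saddle point

The mixed partial ∂²E/∂p∂q is 0, so the Hessian at any point is diag(E_pp, E_qq) = diag(12p, 4(3q^2 - 4)).
At (2, 0): H = diag(24, -16).
The eigenvalues have opposite signs, so H is indefinite: a saddle point.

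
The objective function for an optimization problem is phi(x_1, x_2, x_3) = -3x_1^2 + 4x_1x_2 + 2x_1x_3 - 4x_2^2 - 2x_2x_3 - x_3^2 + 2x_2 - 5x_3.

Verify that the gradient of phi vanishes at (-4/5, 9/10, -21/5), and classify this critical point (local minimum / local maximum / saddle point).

local maximum

∇phi = (-6x_1 + 4x_2 + 2x_3, 4x_1 - 8x_2 - 2x_3 + 2, 2x_1 - 2x_2 - 2x_3 - 5); substituting (-4/5, 9/10, -21/5) gives ∇phi = (0, 0, 0), so (-4/5, 9/10, -21/5) is indeed a critical point.
The Hessian is constant: H = [[-6, 4, 2], [4, -8, -2], [2, -2, -2]].
Leading principal minors: Δ₁ = -6, Δ₂ = 32, Δ₃ = -40.
The minors alternate sign starting negative (−, +, −), so H is negative definite: a local maximum.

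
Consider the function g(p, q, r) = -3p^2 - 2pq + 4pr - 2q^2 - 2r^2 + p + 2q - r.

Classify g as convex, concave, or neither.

concave

g is quadratic, so its Hessian is the constant matrix H = [[-6, -2, 4], [-2, -4, 0], [4, 0, -4]].
Leading principal minors: -6, 20, -16.
Signs alternate −, +, − ⇒ H ≺ 0 ⇒ concave.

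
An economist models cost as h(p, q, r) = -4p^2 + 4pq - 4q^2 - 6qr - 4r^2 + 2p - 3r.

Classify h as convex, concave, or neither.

concave

h is quadratic, so its Hessian is the constant matrix H = [[-8, 4, 0], [4, -8, -6], [0, -6, -8]].
Leading principal minors: -8, 48, -96.
Signs alternate −, +, − ⇒ H ≺ 0 ⇒ concave.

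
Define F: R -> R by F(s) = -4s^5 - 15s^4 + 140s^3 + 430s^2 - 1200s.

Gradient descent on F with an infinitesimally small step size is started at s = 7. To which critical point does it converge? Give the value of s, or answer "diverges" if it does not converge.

diverges

F'(s) = -20(s - 4)(s - 1)(s + 3)(s + 5), so F'(7) = -43200.
Gradient descent moves in the -F' direction, i.e. s is increasing.
There is no critical point above s=7, and F' keeps the same sign, so the iterate runs off to +∞.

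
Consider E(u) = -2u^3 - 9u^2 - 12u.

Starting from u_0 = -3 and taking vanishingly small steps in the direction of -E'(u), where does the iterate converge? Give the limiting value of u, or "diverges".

E'(u) = -6(u + 1)(u + 2), so E'(-3) = -12.
Gradient descent moves in the -E' direction, i.e. u is increasing.
The nearest critical point in that direction is u = -2, where E'' = 6 > 0 (a local minimum). The iterate converges there.

-2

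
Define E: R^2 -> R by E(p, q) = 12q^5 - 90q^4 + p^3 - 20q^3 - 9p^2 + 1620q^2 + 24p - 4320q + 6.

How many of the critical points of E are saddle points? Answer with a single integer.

4

E separates as a function of p plus a function of q, so ∇E=0 decouples.
∂E/∂p = 3(p - 4)(p - 2) = 0 at p ∈ {2, 4}; ∂E/∂q = 60(q - 4)(q - 3)(q - 2)(q + 3) = 0 at q ∈ {-3, 2, 3, 4}.
The Hessian is diagonal: diag(E_pp, E_qq). Second derivatives: E_pp(2)=-6, E_pp(4)=6; E_qq(-3)=-12600, E_qq(2)=600, E_qq(3)=-360, E_qq(4)=840.
Saddle points occur where the two diagonal entries have opposite signs: (2, 2), (2, 4), (4, -3), (4, 3). Count: 4.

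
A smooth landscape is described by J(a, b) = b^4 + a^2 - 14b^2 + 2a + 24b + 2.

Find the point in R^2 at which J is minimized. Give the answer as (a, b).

J(a,b) separates as P(a) + Q(b) + 2, so its minimum is min P + min Q + 2.
P'(a) = 2a + 2 vanishes at a ∈ {-1}; Q'(b) = 4(b - 2)(b - 1)(b + 3) vanishes at b ∈ {-3, 1, 2}.
Local minima of P (where P''>0): P(-1)=-1. Local minima of Q: Q(-3)=-117, Q(2)=8.
So the global minimum of J is P(-1) + Q(-3) + 2 = -1 − 117 + 2 = -116, attained at (-1, -3).

(-1, -3)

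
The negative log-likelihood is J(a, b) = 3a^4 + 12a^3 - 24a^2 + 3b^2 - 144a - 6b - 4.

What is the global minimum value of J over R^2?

J(a,b) separates as P(a) + Q(b) − 4, so its minimum is min P + min Q − 4.
P'(a) = 12(a - 2)(a + 2)(a + 3) vanishes at a ∈ {-3, -2, 2}; Q'(b) = 6b - 6 vanishes at b ∈ {1}.
Local minima of P (where P''>0): P(-3)=135, P(2)=-240. Local minima of Q: Q(1)=-3.
So the global minimum of J is P(2) + Q(1) − 4 = -240 − 3 − 4 = -247, attained at (2, 1).

-247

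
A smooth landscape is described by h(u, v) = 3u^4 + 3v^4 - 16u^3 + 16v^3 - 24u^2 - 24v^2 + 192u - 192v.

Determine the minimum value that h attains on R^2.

h(u,v) separates as P(u) + Q(v), so its minimum is min P + min Q.
P'(u) = 12(u - 4)(u - 2)(u + 2) vanishes at u ∈ {-2, 2, 4}; Q'(v) = 12(v - 2)(v + 2)(v + 4) vanishes at v ∈ {-4, -2, 2}.
Local minima of P (where P''>0): P(-2)=-304, P(4)=128. Local minima of Q: Q(-4)=128, Q(2)=-304.
So the global minimum of h is P(-2) + Q(2) = -304 − 304 = -608, attained at (-2, 2).

-608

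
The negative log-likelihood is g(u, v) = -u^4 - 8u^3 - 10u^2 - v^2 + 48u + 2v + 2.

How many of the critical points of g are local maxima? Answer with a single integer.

2

g separates as a function of u plus a function of v, so ∇g=0 decouples.
∂g/∂u = -4(u - 1)(u + 3)(u + 4) = 0 at u ∈ {-4, -3, 1}; ∂g/∂v = -2(v - 1) = 0 at v ∈ {1}.
The Hessian is diagonal: diag(g_uu, g_vv). Second derivatives: g_uu(-4)=-20, g_uu(-3)=16, g_uu(1)=-80; g_vv(1)=-2.
Local maxima occur where both diagonal entries negative: (-4, 1), (1, 1). Count: 2.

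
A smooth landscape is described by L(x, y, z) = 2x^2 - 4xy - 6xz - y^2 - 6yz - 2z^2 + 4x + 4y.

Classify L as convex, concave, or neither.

neither

L is quadratic, so its Hessian is the constant matrix H = [[4, -4, -6], [-4, -2, -6], [-6, -6, -4]].
Leading principal minors: 4, -24, -264.
Neither pattern holds ⇒ H is indefinite ⇒ neither convex nor concave.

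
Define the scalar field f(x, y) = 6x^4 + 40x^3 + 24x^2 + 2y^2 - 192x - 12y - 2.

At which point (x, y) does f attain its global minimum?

(1, 3)

f(x,y) separates as P(x) + Q(y) − 2, so its minimum is min P + min Q − 2.
P'(x) = 24(x - 1)(x + 2)(x + 4) vanishes at x ∈ {-4, -2, 1}; Q'(y) = 4y - 12 vanishes at y ∈ {3}.
Local minima of P (where P''>0): P(-4)=128, P(1)=-122. Local minima of Q: Q(3)=-18.
So the global minimum of f is P(1) + Q(3) − 2 = -122 − 18 − 2 = -142, attained at (1, 3).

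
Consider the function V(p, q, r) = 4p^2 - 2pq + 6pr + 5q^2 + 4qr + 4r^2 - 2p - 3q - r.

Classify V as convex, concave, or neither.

V is quadratic, so its Hessian is the constant matrix H = [[8, -2, 6], [-2, 10, 4], [6, 4, 8]].
Leading principal minors: 8, 76, 24.
All positive ⇒ H ≻ 0 ⇒ convex.

convex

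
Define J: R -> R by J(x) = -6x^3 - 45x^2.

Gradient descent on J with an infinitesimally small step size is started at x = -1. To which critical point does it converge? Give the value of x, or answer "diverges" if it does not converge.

-5

J'(x) = -18x(x + 5), so J'(-1) = 72.
Gradient descent moves in the -J' direction, i.e. x is decreasing.
The nearest critical point in that direction is x = -5, where J'' = 90 > 0 (a local minimum). The iterate converges there.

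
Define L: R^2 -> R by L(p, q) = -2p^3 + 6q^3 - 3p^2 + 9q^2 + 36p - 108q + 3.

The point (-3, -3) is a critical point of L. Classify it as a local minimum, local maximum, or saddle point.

The mixed partial ∂²L/∂p∂q is 0, so the Hessian at any point is diag(L_pp, L_qq) = diag(-6(2p + 1), 18(2q + 1)).
At (-3, -3): H = diag(30, -90).
The eigenvalues have opposite signs, so H is indefinite: a saddle point.

saddle point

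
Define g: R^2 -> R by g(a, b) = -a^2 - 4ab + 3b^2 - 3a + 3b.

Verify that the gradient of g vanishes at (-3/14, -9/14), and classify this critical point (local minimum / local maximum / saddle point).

saddle point

∇g = (-2a - 4b - 3, -4a + 6b + 3); substituting (-3/14, -9/14) gives ∇g = (0, 0), so (-3/14, -9/14) is indeed a critical point.
The Hessian of g is constant: H = [[-2, -4], [-4, 6]].
det(H) = (-2)·6 − (-4)² = -28.
Since det(H) < 0, H is indefinite and the critical point is a saddle point.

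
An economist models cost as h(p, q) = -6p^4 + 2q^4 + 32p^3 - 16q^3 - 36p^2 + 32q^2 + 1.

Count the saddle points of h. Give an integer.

h separates as a function of p plus a function of q, so ∇h=0 decouples.
∂h/∂p = -24p(p - 3)(p - 1) = 0 at p ∈ {0, 1, 3}; ∂h/∂q = 8q(q - 4)(q - 2) = 0 at q ∈ {0, 2, 4}.
The Hessian is diagonal: diag(h_pp, h_qq). Second derivatives: h_pp(0)=-72, h_pp(1)=48, h_pp(3)=-144; h_qq(0)=64, h_qq(2)=-32, h_qq(4)=64.
Saddle points occur where the two diagonal entries have opposite signs: (0, 0), (0, 4), (1, 2), (3, 0), (3, 4). Count: 5.

5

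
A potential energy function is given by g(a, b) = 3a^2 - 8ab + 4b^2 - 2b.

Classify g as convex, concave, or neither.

g is quadratic, so its Hessian is the constant matrix H = [[6, -8], [-8, 8]].
det(H) = -16, tr(H) = 14.
det(H) < 0, so H is indefinite: neither convex nor concave.

neither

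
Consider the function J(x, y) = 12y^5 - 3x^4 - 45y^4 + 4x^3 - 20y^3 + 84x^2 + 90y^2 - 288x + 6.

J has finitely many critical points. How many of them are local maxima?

J separates as a function of x plus a function of y, so ∇J=0 decouples.
∂J/∂x = -12(x - 3)(x - 2)(x + 4) = 0 at x ∈ {-4, 2, 3}; ∂J/∂y = 60y(y - 3)(y - 1)(y + 1) = 0 at y ∈ {-1, 0, 1, 3}.
The Hessian is diagonal: diag(J_xx, J_yy). Second derivatives: J_xx(-4)=-504, J_xx(2)=72, J_xx(3)=-84; J_yy(-1)=-480, J_yy(0)=180, J_yy(1)=-240, J_yy(3)=1440.
Local maxima occur where both diagonal entries negative: (-4, -1), (-4, 1), (3, -1), (3, 1). Count: 4.

4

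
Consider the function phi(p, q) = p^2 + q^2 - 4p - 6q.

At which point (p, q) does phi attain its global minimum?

(2, 3)

phi(p,q) separates as A(p) + B(q), so its minimum is min A + min B.
A'(p) = 2p - 4 vanishes at p ∈ {2}; B'(q) = 2q - 6 vanishes at q ∈ {3}.
Local minima of A (where A''>0): A(2)=-4. Local minima of B: B(3)=-9.
So the global minimum of phi is A(2) + B(3) = -4 − 9 = -13, attained at (2, 3).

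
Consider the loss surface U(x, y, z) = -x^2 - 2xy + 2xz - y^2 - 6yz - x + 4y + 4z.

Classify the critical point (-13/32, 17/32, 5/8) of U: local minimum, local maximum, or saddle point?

saddle point

The Hessian is constant: H = [[-2, -2, 2], [-2, -2, -6], [2, -6, 0]].
Leading principal minors: Δ₁ = -2, Δ₂ = 0, Δ₃ = 128.
The minors fit neither the all-positive nor the alternating-sign pattern, so H is indefinite: a saddle point.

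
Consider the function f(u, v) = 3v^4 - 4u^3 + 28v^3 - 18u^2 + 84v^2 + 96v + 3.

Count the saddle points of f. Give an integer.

f separates as a function of u plus a function of v, so ∇f=0 decouples.
∂f/∂u = -12u(u + 3) = 0 at u ∈ {-3, 0}; ∂f/∂v = 12(v + 1)(v + 2)(v + 4) = 0 at v ∈ {-4, -2, -1}.
The Hessian is diagonal: diag(f_uu, f_vv). Second derivatives: f_uu(-3)=36, f_uu(0)=-36; f_vv(-4)=72, f_vv(-2)=-24, f_vv(-1)=36.
Saddle points occur where the two diagonal entries have opposite signs: (-3, -2), (0, -4), (0, -1). Count: 3.

3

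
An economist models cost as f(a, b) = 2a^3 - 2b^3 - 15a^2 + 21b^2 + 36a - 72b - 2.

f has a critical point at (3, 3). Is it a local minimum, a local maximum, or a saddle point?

The mixed partial ∂²f/∂a∂b is 0, so the Hessian at any point is diag(f_aa, f_bb) = diag(6(2a - 5), 6(-2b + 7)).
At (3, 3): H = diag(6, 6).
Both eigenvalues are positive, so H is positive definite: a local minimum.

local minimum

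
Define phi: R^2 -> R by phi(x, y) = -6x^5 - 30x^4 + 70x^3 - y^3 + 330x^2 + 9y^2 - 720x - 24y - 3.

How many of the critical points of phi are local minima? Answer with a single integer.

phi separates as a function of x plus a function of y, so ∇phi=0 decouples.
∂phi/∂x = -30(x - 2)(x - 1)(x + 3)(x + 4) = 0 at x ∈ {-4, -3, 1, 2}; ∂phi/∂y = -3(y - 4)(y - 2) = 0 at y ∈ {2, 4}.
The Hessian is diagonal: diag(phi_xx, phi_yy). Second derivatives: phi_xx(-4)=900, phi_xx(-3)=-600, phi_xx(1)=600, phi_xx(2)=-900; phi_yy(2)=6, phi_yy(4)=-6.
Local minima occur where both diagonal entries positive: (-4, 2), (1, 2). Count: 2.

2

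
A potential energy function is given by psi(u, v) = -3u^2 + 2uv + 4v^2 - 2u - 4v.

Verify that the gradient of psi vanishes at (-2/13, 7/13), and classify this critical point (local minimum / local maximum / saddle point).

∇psi = (-6u + 2v - 2, 2u + 8v - 4); substituting (-2/13, 7/13) gives ∇psi = (0, 0), so (-2/13, 7/13) is indeed a critical point.
The Hessian of psi is constant: H = [[-6, 2], [2, 8]].
det(H) = (-6)·8 − 2² = -52.
Since det(H) < 0, H is indefinite and the critical point is a saddle point.

saddle point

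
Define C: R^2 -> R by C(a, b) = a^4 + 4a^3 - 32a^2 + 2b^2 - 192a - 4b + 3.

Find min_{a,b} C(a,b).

C(a,b) separates as P(a) + Q(b) + 3, so its minimum is min P + min Q + 3.
P'(a) = 4(a - 4)(a + 3)(a + 4) vanishes at a ∈ {-4, -3, 4}; Q'(b) = 4b - 4 vanishes at b ∈ {1}.
Local minima of P (where P''>0): P(-4)=256, P(4)=-768. Local minima of Q: Q(1)=-2.
So the global minimum of C is P(4) + Q(1) + 3 = -768 − 2 + 3 = -767, attained at (4, 1).

-767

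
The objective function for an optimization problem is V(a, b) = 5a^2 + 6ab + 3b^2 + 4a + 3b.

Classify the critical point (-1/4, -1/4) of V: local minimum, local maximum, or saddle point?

local minimum

The Hessian of V is constant: H = [[10, 6], [6, 6]].
det(H) = 10·6 − 6² = 24.
det(H) > 0 and tr(H) = 16 > 0, so H is positive definite and the point is a local minimum.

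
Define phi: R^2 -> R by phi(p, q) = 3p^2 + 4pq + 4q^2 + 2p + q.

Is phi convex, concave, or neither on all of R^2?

convex

phi is quadratic, so its Hessian is the constant matrix H = [[6, 4], [4, 8]].
det(H) = 32, tr(H) = 14.
det(H) > 0 and tr(H) > 0, so H is positive definite everywhere: convex.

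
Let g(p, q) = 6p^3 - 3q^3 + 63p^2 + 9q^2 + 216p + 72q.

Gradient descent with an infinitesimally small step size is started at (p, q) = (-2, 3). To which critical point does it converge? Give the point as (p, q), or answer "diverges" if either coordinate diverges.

(-3, -2)

g is separable, so gradient descent decouples: p follows -∂g/∂p, q follows -∂g/∂q.
∂g/∂p = 18(p + 3)(p + 4); at p=-2 this is 36, so p decreases.
∂g/∂q = -9(q - 4)(q + 2); at q=3 this is 45, so q decreases.
p converges to its nearest critical value -3 (a local min of the p-part); q converges to -2. The iterate converges to (-3, -2).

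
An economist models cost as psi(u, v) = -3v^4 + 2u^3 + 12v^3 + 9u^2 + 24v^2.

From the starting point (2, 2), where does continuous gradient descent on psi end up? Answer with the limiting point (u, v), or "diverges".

psi is separable, so gradient descent decouples: u follows -∂psi/∂u, v follows -∂psi/∂v.
∂psi/∂u = 6u(u + 3); at u=2 this is 60, so u decreases.
∂psi/∂v = -12v(v - 4)(v + 1); at v=2 this is 144, so v decreases.
u converges to its nearest critical value 0 (a local min of the u-part); v converges to 0. The iterate converges to (0, 0).

(0, 0)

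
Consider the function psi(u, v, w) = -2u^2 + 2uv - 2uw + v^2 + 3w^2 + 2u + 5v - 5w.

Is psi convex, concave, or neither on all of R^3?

neither

psi is quadratic, so its Hessian is the constant matrix H = [[-4, 2, -2], [2, 2, 0], [-2, 0, 6]].
Leading principal minors: -4, -12, -80.
Neither pattern holds ⇒ H is indefinite ⇒ neither convex nor concave.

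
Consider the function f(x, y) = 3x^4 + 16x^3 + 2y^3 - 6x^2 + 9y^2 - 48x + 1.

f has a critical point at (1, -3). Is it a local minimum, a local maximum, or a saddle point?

saddle point

The mixed partial ∂²f/∂x∂y is 0, so the Hessian at any point is diag(f_xx, f_yy) = diag(12(3x^2 + 8x - 1), 6(2y + 3)).
At (1, -3): H = diag(120, -18).
The eigenvalues have opposite signs, so H is indefinite: a saddle point.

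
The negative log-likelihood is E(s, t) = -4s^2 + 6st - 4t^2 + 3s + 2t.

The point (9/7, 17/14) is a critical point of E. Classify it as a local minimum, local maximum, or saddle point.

The Hessian of E is constant: H = [[-8, 6], [6, -8]].
det(H) = (-8)·(-8) − 6² = 28.
det(H) > 0 and tr(H) = -16 < 0, so H is negative definite and the point is a local maximum.

local maximum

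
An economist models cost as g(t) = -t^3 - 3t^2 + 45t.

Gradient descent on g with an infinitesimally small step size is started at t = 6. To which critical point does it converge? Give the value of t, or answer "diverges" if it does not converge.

g'(t) = -3(t - 3)(t + 5), so g'(6) = -99.
Gradient descent moves in the -g' direction, i.e. t is increasing.
There is no critical point above t=6, and g' keeps the same sign, so the iterate runs off to +∞.

diverges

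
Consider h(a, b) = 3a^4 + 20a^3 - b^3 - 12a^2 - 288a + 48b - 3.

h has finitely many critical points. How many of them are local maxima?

h separates as a function of a plus a function of b, so ∇h=0 decouples.
∂h/∂a = 12(a - 2)(a + 3)(a + 4) = 0 at a ∈ {-4, -3, 2}; ∂h/∂b = -3(b - 4)(b + 4) = 0 at b ∈ {-4, 4}.
The Hessian is diagonal: diag(h_aa, h_bb). Second derivatives: h_aa(-4)=72, h_aa(-3)=-60, h_aa(2)=360; h_bb(-4)=24, h_bb(4)=-24.
Local maxima occur where both diagonal entries negative: (-3, 4). Count: 1.

1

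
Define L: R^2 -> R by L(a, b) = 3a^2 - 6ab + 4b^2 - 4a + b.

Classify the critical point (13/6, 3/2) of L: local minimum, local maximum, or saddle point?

The Hessian of L is constant: H = [[6, -6], [-6, 8]].
det(H) = 6·8 − (-6)² = 12.
det(H) > 0 and tr(H) = 14 > 0, so H is positive definite and the point is a local minimum.

local minimum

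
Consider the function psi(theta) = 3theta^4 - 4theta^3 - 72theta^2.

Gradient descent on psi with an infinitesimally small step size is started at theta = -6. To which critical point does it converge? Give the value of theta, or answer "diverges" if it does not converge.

psi'(theta) = 12theta(theta - 4)(theta + 3), so psi'(-6) = -2160.
Gradient descent moves in the -psi' direction, i.e. theta is increasing.
The nearest critical point in that direction is theta = -3, where psi'' = 252 > 0 (a local minimum). The iterate converges there.

-3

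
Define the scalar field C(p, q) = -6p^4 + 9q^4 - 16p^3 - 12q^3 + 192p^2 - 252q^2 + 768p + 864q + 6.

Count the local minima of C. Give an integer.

C separates as a function of p plus a function of q, so ∇C=0 decouples.
∂C/∂p = -24(p - 4)(p + 2)(p + 4) = 0 at p ∈ {-4, -2, 4}; ∂C/∂q = 36(q - 3)(q - 2)(q + 4) = 0 at q ∈ {-4, 2, 3}.
The Hessian is diagonal: diag(C_pp, C_qq). Second derivatives: C_pp(-4)=-384, C_pp(-2)=288, C_pp(4)=-1152; C_qq(-4)=1512, C_qq(2)=-216, C_qq(3)=252.
Local minima occur where both diagonal entries positive: (-2, -4), (-2, 3). Count: 2.

2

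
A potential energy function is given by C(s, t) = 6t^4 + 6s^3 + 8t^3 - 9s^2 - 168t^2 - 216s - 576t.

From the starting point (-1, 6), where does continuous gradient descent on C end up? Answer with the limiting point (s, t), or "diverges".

(4, 4)

C is separable, so gradient descent decouples: s follows -∂C/∂s, t follows -∂C/∂t.
∂C/∂s = 18(s - 4)(s + 3); at s=-1 this is -180, so s increases.
∂C/∂t = 24(t - 4)(t + 2)(t + 3); at t=6 this is 3456, so t decreases.
s converges to its nearest critical value 4 (a local min of the s-part); t converges to 4. The iterate converges to (4, 4).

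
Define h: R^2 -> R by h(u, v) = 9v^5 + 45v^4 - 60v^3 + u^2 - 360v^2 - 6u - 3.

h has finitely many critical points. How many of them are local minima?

h separates as a function of u plus a function of v, so ∇h=0 decouples.
∂h/∂u = 2(u - 3) = 0 at u ∈ {3}; ∂h/∂v = 45v(v - 2)(v + 2)(v + 4) = 0 at v ∈ {-4, -2, 0, 2}.
The Hessian is diagonal: diag(h_uu, h_vv). Second derivatives: h_uu(3)=2; h_vv(-4)=-2160, h_vv(-2)=720, h_vv(0)=-720, h_vv(2)=2160.
Local minima occur where both diagonal entries positive: (3, -2), (3, 2). Count: 2.

2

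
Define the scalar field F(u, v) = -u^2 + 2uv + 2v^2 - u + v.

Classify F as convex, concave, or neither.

F is quadratic, so its Hessian is the constant matrix H = [[-2, 2], [2, 4]].
det(H) = -12, tr(H) = 2.
det(H) < 0, so H is indefinite: neither convex nor concave.

neither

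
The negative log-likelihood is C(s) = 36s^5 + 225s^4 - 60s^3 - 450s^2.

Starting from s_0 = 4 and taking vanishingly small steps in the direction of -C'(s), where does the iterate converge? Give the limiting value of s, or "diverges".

1

C'(s) = 180s(s - 1)(s + 1)(s + 5), so C'(4) = 97200.
Gradient descent moves in the -C' direction, i.e. s is decreasing.
The nearest critical point in that direction is s = 1, where C'' = 2160 > 0 (a local minimum). The iterate converges there.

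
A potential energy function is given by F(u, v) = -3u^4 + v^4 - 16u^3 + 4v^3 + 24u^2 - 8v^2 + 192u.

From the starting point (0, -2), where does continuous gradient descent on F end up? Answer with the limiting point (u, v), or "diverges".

(-2, -4)

F is separable, so gradient descent decouples: u follows -∂F/∂u, v follows -∂F/∂v.
∂F/∂u = -12(u - 2)(u + 2)(u + 4); at u=0 this is 192, so u decreases.
∂F/∂v = 4v(v - 1)(v + 4); at v=-2 this is 48, so v decreases.
u converges to its nearest critical value -2 (a local min of the u-part); v converges to -4. The iterate converges to (-2, -4).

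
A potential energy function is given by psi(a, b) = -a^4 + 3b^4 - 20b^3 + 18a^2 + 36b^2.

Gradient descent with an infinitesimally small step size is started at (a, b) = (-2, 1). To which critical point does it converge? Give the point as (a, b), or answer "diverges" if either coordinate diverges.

psi is separable, so gradient descent decouples: a follows -∂psi/∂a, b follows -∂psi/∂b.
∂psi/∂a = -4a(a - 3)(a + 3); at a=-2 this is -40, so a increases.
∂psi/∂b = 12b(b - 3)(b - 2); at b=1 this is 24, so b decreases.
a converges to its nearest critical value 0 (a local min of the a-part); b converges to 0. The iterate converges to (0, 0).

(0, 0)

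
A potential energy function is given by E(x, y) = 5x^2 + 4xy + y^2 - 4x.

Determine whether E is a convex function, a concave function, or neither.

E is quadratic, so its Hessian is the constant matrix H = [[10, 4], [4, 2]].
det(H) = 4, tr(H) = 12.
det(H) > 0 and tr(H) > 0, so H is positive definite everywhere: convex.

convex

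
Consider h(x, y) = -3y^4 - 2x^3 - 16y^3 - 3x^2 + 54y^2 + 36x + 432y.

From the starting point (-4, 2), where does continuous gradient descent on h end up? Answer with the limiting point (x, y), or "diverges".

(-3, -3)

h is separable, so gradient descent decouples: x follows -∂h/∂x, y follows -∂h/∂y.
∂h/∂x = -6(x - 2)(x + 3); at x=-4 this is -36, so x increases.
∂h/∂y = -12(y - 3)(y + 3)(y + 4); at y=2 this is 360, so y decreases.
x converges to its nearest critical value -3 (a local min of the x-part); y converges to -3. The iterate converges to (-3, -3).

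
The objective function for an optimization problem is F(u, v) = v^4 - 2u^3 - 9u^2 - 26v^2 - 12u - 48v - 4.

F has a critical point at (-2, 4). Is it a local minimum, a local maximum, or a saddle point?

The mixed partial ∂²F/∂u∂v is 0, so the Hessian at any point is diag(F_uu, F_vv) = diag(-6(2u + 3), 4(3v^2 - 13)).
At (-2, 4): H = diag(6, 140).
Both eigenvalues are positive, so H is positive definite: a local minimum.

local minimum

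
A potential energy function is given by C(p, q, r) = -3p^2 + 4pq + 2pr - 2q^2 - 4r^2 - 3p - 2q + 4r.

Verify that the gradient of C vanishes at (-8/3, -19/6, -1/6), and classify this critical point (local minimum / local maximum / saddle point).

local maximum

∇C = (-6p + 4q + 2r - 3, 4p - 4q - 2, 2p - 8r + 4); substituting (-8/3, -19/6, -1/6) gives ∇C = (0, 0, 0), so (-8/3, -19/6, -1/6) is indeed a critical point.
The Hessian is constant: H = [[-6, 4, 2], [4, -4, 0], [2, 0, -8]].
Leading principal minors: Δ₁ = -6, Δ₂ = 8, Δ₃ = -48.
The minors alternate sign starting negative (−, +, −), so H is negative definite: a local maximum.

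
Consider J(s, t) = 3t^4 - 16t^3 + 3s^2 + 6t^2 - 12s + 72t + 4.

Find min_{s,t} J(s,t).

J(s,t) separates as P(s) + Q(t) + 4, so its minimum is min P + min Q + 4.
P'(s) = 6s - 12 vanishes at s ∈ {2}; Q'(t) = 12(t - 3)(t - 2)(t + 1) vanishes at t ∈ {-1, 2, 3}.
Local minima of P (where P''>0): P(2)=-12. Local minima of Q: Q(-1)=-47, Q(3)=81.
So the global minimum of J is P(2) + Q(-1) + 4 = -12 − 47 + 4 = -55, attained at (2, -1).

-55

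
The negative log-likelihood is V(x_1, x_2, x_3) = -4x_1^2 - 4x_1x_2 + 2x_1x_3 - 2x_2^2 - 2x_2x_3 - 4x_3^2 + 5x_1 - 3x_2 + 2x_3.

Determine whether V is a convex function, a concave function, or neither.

V is quadratic, so its Hessian is the constant matrix H = [[-8, -4, 2], [-4, -4, -2], [2, -2, -8]].
Leading principal minors: -8, 16, -48.
Signs alternate −, +, − ⇒ H ≺ 0 ⇒ concave.

concave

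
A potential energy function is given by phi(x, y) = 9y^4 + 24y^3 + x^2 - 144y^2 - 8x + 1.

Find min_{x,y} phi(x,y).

phi(x,y) separates as P(x) + Q(y) + 1, so its minimum is min P + min Q + 1.
P'(x) = 2x - 8 vanishes at x ∈ {4}; Q'(y) = 36y(y - 2)(y + 4) vanishes at y ∈ {-4, 0, 2}.
Local minima of P (where P''>0): P(4)=-16. Local minima of Q: Q(-4)=-1536, Q(2)=-240.
So the global minimum of phi is P(4) + Q(-4) + 1 = -16 − 1536 + 1 = -1551, attained at (4, -4).

-1551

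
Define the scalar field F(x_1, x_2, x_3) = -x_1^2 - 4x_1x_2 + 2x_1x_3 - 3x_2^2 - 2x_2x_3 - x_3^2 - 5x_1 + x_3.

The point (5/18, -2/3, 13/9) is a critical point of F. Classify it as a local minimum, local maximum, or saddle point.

The Hessian is constant: H = [[-2, -4, 2], [-4, -6, -2], [2, -2, -2]].
Leading principal minors: Δ₁ = -2, Δ₂ = -4, Δ₃ = 72.
The minors fit neither the all-positive nor the alternating-sign pattern, so H is indefinite: a saddle point.

saddle point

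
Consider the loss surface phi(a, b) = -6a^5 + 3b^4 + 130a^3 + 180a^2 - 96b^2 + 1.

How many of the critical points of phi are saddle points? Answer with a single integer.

phi separates as a function of a plus a function of b, so ∇phi=0 decouples.
∂phi/∂a = -30a(a - 4)(a + 1)(a + 3) = 0 at a ∈ {-3, -1, 0, 4}; ∂phi/∂b = 12b(b - 4)(b + 4) = 0 at b ∈ {-4, 0, 4}.
The Hessian is diagonal: diag(phi_aa, phi_bb). Second derivatives: phi_aa(-3)=1260, phi_aa(-1)=-300, phi_aa(0)=360, phi_aa(4)=-4200; phi_bb(-4)=384, phi_bb(0)=-192, phi_bb(4)=384.
Saddle points occur where the two diagonal entries have opposite signs: (-3, 0), (-1, -4), (-1, 4), (0, 0), (4, -4), (4, 4). Count: 6.

6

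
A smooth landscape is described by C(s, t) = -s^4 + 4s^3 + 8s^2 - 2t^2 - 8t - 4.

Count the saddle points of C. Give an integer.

1

C separates as a function of s plus a function of t, so ∇C=0 decouples.
∂C/∂s = -4s(s - 4)(s + 1) = 0 at s ∈ {-1, 0, 4}; ∂C/∂t = -4(t + 2) = 0 at t ∈ {-2}.
The Hessian is diagonal: diag(C_ss, C_tt). Second derivatives: C_ss(-1)=-20, C_ss(0)=16, C_ss(4)=-80; C_tt(-2)=-4.
Saddle points occur where the two diagonal entries have opposite signs: (0, -2). Count: 1.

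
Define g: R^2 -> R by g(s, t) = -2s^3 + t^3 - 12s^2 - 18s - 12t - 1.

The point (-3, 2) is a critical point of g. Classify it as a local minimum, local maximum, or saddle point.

The mixed partial ∂²g/∂s∂t is 0, so the Hessian at any point is diag(g_ss, g_tt) = diag(-12(s + 2), 6t).
At (-3, 2): H = diag(12, 12).
Both eigenvalues are positive, so H is positive definite: a local minimum.

local minimum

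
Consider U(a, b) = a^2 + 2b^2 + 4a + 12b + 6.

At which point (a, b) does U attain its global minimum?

U(a,b) separates as P(a) + Q(b) + 6, so its minimum is min P + min Q + 6.
P'(a) = 2a + 4 vanishes at a ∈ {-2}; Q'(b) = 4b + 12 vanishes at b ∈ {-3}.
Local minima of P (where P''>0): P(-2)=-4. Local minima of Q: Q(-3)=-18.
So the global minimum of U is P(-2) + Q(-3) + 6 = -4 − 18 + 6 = -16, attained at (-2, -3).

(-2, -3)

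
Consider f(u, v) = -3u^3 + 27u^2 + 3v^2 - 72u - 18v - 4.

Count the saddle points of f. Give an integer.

f separates as a function of u plus a function of v, so ∇f=0 decouples.
∂f/∂u = -9(u - 4)(u - 2) = 0 at u ∈ {2, 4}; ∂f/∂v = 6(v - 3) = 0 at v ∈ {3}.
The Hessian is diagonal: diag(f_uu, f_vv). Second derivatives: f_uu(2)=18, f_uu(4)=-18; f_vv(3)=6.
Saddle points occur where the two diagonal entries have opposite signs: (4, 3). Count: 1.

1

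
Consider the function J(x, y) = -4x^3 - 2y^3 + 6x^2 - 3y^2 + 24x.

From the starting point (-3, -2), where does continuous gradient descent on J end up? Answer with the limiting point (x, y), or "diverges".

(-1, -1)

J is separable, so gradient descent decouples: x follows -∂J/∂x, y follows -∂J/∂y.
∂J/∂x = -12(x - 2)(x + 1); at x=-3 this is -120, so x increases.
∂J/∂y = -6y(y + 1); at y=-2 this is -12, so y increases.
x converges to its nearest critical value -1 (a local min of the x-part); y converges to -1. The iterate converges to (-1, -1).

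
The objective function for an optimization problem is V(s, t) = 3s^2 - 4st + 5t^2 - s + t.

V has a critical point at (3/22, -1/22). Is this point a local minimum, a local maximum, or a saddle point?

local minimum

The Hessian of V is constant: H = [[6, -4], [-4, 10]].
det(H) = 6·10 − (-4)² = 44.
det(H) > 0 and tr(H) = 16 > 0, so H is positive definite and the point is a local minimum.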